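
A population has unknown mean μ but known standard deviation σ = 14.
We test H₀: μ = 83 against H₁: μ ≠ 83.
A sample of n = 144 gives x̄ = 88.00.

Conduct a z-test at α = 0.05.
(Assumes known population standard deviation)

Answer: z = 4.2856, reject H₀

Derivation:
Standard error: SE = σ/√n = 14/√144 = 1.1667
z-statistic: z = (x̄ - μ₀)/SE = (88.00 - 83)/1.1667 = 4.2856
Critical value: ±1.960
p-value < 0.0001
Decision: reject H₀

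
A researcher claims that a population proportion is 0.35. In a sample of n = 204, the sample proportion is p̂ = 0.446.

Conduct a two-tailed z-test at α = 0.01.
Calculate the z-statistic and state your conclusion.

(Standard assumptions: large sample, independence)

H₀: p = 0.35, H₁: p ≠ 0.35
Standard error: SE = √(p₀(1-p₀)/n) = √(0.35×0.65/204) = 0.033395
z-statistic: z = (p̂ - p₀)/SE = (0.446 - 0.35)/0.033395 = 2.8747
Critical value: z_0.005 = ±2.576
p-value = 0.0040
Decision: reject H₀ at α = 0.01

Answer: z = 2.8747, reject H₀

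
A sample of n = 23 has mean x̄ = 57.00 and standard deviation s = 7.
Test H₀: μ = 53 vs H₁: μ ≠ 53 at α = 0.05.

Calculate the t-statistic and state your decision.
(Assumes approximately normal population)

Answer: t = 2.7405, reject H₀

Derivation:
df = n - 1 = 22
SE = s/√n = 7/√23 = 1.4596
t = (x̄ - μ₀)/SE = (57.00 - 53)/1.4596 = 2.7405
Critical value: t_{0.025,22} = ±2.074
p-value ≈ 0.0119
Decision: reject H₀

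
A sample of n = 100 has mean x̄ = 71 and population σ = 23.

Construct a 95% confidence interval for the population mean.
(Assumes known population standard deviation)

Answer: (66.4920, 75.5080)

Derivation:
Confidence level: 95%, α = 0.05
z_0.025 = 1.960
SE = σ/√n = 23/√100 = 2.3000
Margin of error = 1.960 × 2.3000 = 4.5080
CI: x̄ ± margin = 71 ± 4.5080
CI: (66.4920, 75.5080)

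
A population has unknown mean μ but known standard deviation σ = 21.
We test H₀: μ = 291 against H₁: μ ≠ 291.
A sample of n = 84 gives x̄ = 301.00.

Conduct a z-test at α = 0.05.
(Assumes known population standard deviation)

Standard error: SE = σ/√n = 21/√84 = 2.2913
z-statistic: z = (x̄ - μ₀)/SE = (301.00 - 291)/2.2913 = 4.3643
Critical value: ±1.960
p-value < 0.0001
Decision: reject H₀

Answer: z = 4.3643, reject H₀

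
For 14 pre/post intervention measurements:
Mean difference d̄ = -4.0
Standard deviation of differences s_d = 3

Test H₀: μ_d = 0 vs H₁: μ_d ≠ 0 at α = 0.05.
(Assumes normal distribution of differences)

Answer: t = -4.9888, reject H₀

Derivation:
df = n - 1 = 13
SE = s_d/√n = 3/√14 = 0.8018
t = d̄/SE = -4.0/0.8018 = -4.9888
Critical value: t_{0.025,13} = ±2.160
p-value ≈ 0.0002
Decision: reject H₀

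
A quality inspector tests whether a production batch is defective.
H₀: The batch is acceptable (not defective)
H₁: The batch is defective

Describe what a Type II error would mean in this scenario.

Answer: Shipping a defective batch to customers

Derivation:
A Type I error (probability α) occurs when we reject a true H₀.
A Type II error (probability β) occurs when we fail to reject a false H₀.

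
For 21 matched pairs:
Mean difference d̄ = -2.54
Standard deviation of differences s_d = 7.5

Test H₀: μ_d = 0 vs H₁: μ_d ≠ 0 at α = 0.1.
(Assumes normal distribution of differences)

Answer: t = -1.5520, fail to reject H₀

Derivation:
df = n - 1 = 20
SE = s_d/√n = 7.5/√21 = 1.6366
t = d̄/SE = -2.54/1.6366 = -1.5520
Critical value: t_{0.05,20} = ±1.725
p-value ≈ 0.1363
Decision: fail to reject H₀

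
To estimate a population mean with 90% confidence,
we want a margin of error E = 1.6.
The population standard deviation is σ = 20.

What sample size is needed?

Answer: n = 423

Derivation:
z_0.05 = 1.645
n = (z×σ/E)² = (1.645×20/1.6)²
n = 422.8164
Round up: n = 423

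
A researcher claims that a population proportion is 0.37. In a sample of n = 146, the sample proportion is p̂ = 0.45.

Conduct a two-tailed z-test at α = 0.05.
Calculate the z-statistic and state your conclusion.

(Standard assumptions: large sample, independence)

H₀: p = 0.37, H₁: p ≠ 0.37
Standard error: SE = √(p₀(1-p₀)/n) = √(0.37×0.63/146) = 0.039957
z-statistic: z = (p̂ - p₀)/SE = (0.45 - 0.37)/0.039957 = 2.0022
Critical value: z_0.025 = ±1.960
p-value = 0.0453
Decision: reject H₀ at α = 0.05

Answer: z = 2.0022, reject H₀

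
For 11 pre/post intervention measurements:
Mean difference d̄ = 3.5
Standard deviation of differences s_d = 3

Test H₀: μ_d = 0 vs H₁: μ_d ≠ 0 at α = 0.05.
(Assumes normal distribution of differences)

Answer: t = 3.8695, reject H₀

Derivation:
df = n - 1 = 10
SE = s_d/√n = 3/√11 = 0.9045
t = d̄/SE = 3.5/0.9045 = 3.8695
Critical value: t_{0.025,10} = ±2.228
p-value ≈ 0.0031
Decision: reject H₀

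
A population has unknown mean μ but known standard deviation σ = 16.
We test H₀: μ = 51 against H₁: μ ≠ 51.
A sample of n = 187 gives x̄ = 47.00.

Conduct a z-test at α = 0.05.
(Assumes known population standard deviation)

Standard error: SE = σ/√n = 16/√187 = 1.1700
z-statistic: z = (x̄ - μ₀)/SE = (47.00 - 51)/1.1700 = -3.4188
Critical value: ±1.960
p-value = 0.0006
Decision: reject H₀

Answer: z = -3.4188, reject H₀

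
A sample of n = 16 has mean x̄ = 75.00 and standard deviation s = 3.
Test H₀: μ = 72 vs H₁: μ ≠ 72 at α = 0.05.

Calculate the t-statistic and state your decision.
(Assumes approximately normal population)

df = n - 1 = 15
SE = s/√n = 3/√16 = 0.7500
t = (x̄ - μ₀)/SE = (75.00 - 72)/0.7500 = 4.0000
Critical value: t_{0.025,15} = ±2.131
p-value ≈ 0.0012
Decision: reject H₀

Answer: t = 4.0000, reject H₀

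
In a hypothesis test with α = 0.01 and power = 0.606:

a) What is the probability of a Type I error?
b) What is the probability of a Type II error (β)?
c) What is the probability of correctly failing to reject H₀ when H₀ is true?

Answer: a) 0.01, b) 0.394, c) 0.99

Derivation:
a) Type I error probability = α = 0.01
b) Power = P(reject H₀ | H₁ true) = 1 - β = 0.606, so Type II error probability = β = 1 - Power = 0.394
c) P(fail to reject H₀ | H₀ true) = 1 - α = 0.99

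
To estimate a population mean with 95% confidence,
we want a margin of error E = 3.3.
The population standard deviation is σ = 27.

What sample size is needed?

z_0.025 = 1.960
n = (z×σ/E)² = (1.960×27/3.3)²
n = 257.1650
Round up: n = 258

Answer: n = 258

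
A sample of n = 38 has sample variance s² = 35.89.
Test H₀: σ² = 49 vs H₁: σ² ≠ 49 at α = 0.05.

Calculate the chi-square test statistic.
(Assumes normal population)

df = n - 1 = 37
χ² = (n-1)s²/σ₀² = 37×35.89/49 = 27.1006
Critical values: χ²_{0.975,37} = 22.106, χ²_{0.025,37} = 55.668
Rejection region: χ² < 22.106 or χ² > 55.668
Decision: fail to reject H₀

Answer: χ² = 27.1006, fail to reject H₀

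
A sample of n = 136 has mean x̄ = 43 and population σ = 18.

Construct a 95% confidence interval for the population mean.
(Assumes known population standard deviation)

Answer: (39.9747, 46.0253)

Derivation:
Confidence level: 95%, α = 0.05
z_0.025 = 1.960
SE = σ/√n = 18/√136 = 1.5435
Margin of error = 1.960 × 1.5435 = 3.0253
CI: x̄ ± margin = 43 ± 3.0253
CI: (39.9747, 46.0253)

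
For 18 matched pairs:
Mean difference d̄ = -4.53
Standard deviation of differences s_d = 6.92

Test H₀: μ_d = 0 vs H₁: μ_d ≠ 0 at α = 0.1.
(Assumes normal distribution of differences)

df = n - 1 = 17
SE = s_d/√n = 6.92/√18 = 1.6311
t = d̄/SE = -4.53/1.6311 = -2.7773
Critical value: t_{0.05,17} = ±1.740
p-value ≈ 0.0129
Decision: reject H₀

Answer: t = -2.7773, reject H₀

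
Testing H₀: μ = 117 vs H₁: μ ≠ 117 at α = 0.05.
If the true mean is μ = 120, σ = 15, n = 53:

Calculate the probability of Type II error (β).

Answer: β ≈ 0.6926

Derivation:
SE = σ/√n = 15/√53 = 2.0604
Critical values: μ₀ ± z_0.025×SE = 117 ± 1.960×2.0604
Acceptance region: (112.9616, 121.0384)
Under H₁ (μ = 120): z_high = (121.0384 - 120)/2.0604 = 0.5040, z_low = (112.9616 - 120)/2.0604 = -3.4160
β = P(not reject | H₁) = Φ(0.5040) - Φ(-3.4160) ≈ 0.6926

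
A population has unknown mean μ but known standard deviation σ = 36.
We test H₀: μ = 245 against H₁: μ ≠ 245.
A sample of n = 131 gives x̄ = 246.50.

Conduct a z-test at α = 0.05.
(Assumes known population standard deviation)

Answer: z = 0.4769, fail to reject H₀

Derivation:
Standard error: SE = σ/√n = 36/√131 = 3.1453
z-statistic: z = (x̄ - μ₀)/SE = (246.50 - 245)/3.1453 = 0.4769
Critical value: ±1.960
p-value = 0.6334
Decision: fail to reject H₀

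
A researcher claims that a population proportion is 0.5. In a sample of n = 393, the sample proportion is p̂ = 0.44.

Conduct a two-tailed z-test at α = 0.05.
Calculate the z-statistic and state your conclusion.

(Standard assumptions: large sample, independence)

Answer: z = -2.3789, reject H₀

Derivation:
H₀: p = 0.5, H₁: p ≠ 0.5
Standard error: SE = √(p₀(1-p₀)/n) = √(0.5×0.5/393) = 0.025222
z-statistic: z = (p̂ - p₀)/SE = (0.44 - 0.5)/0.025222 = -2.3789
Critical value: z_0.025 = ±1.960
p-value = 0.0174
Decision: reject H₀ at α = 0.05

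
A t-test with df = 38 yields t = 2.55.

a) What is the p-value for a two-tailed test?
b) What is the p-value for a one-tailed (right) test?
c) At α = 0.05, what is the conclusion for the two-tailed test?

Using t-distribution with df = 38:
a) Two-tailed: p = 2×P(T > 2.55) = 0.0149
b) One-tailed: p = P(T > 2.55) = 0.0075
c) 0.0149 < 0.05, reject H₀

Answer: a) 0.0149, b) 0.0075, c) reject H₀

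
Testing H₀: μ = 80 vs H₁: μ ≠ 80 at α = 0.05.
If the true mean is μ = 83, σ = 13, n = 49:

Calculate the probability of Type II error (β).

Answer: β ≈ 0.6346

Derivation:
SE = σ/√n = 13/√49 = 1.8571
Critical values: μ₀ ± z_0.025×SE = 80 ± 1.960×1.8571
Acceptance region: (76.3601, 83.6399)
Under H₁ (μ = 83): z_high = (83.6399 - 83)/1.8571 = 0.3446, z_low = (76.3601 - 83)/1.8571 = -3.5754
β = P(not reject | H₁) = Φ(0.3446) - Φ(-3.5754) ≈ 0.6346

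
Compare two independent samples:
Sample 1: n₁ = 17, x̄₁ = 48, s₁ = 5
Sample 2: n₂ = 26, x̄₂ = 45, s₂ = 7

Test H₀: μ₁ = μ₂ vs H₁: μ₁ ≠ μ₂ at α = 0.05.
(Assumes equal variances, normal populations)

Pooled variance: s²_p = [16×5² + 25×7²]/(41) = 39.6341
s_p = 6.2956
SE = s_p×√(1/n₁ + 1/n₂) = 6.2956×√(1/17 + 1/26) = 1.9636
t = (x̄₁ - x̄₂)/SE = (48 - 45)/1.9636 = 1.5278
df = 41, t-critical = ±2.020
Decision: fail to reject H₀

Answer: t = 1.5278, fail to reject H₀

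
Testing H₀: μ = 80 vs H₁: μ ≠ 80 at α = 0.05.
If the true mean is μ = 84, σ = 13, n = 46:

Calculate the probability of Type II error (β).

Answer: β ≈ 0.4495

Derivation:
SE = σ/√n = 13/√46 = 1.9167
Critical values: μ₀ ± z_0.025×SE = 80 ± 1.960×1.9167
Acceptance region: (76.2433, 83.7567)
Under H₁ (μ = 84): z_high = (83.7567 - 84)/1.9167 = -0.1269, z_low = (76.2433 - 84)/1.9167 = -4.0469
β = P(not reject | H₁) = Φ(-0.1269) - Φ(-4.0469) ≈ 0.4495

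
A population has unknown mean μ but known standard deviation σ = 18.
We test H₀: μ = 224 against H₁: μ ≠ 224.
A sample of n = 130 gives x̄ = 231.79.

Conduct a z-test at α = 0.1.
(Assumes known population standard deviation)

Answer: z = 4.9344, reject H₀

Derivation:
Standard error: SE = σ/√n = 18/√130 = 1.5787
z-statistic: z = (x̄ - μ₀)/SE = (231.79 - 224)/1.5787 = 4.9344
Critical value: ±1.645
p-value < 0.0001
Decision: reject H₀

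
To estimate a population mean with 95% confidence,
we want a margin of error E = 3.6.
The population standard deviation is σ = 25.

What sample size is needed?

Answer: n = 186

Derivation:
z_0.025 = 1.960
n = (z×σ/E)² = (1.960×25/3.6)²
n = 185.2623
Round up: n = 186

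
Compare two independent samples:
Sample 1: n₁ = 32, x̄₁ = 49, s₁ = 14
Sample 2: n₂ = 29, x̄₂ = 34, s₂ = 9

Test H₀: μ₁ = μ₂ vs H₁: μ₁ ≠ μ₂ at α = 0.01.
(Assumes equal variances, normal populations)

Answer: t = 4.9196, reject H₀

Derivation:
Pooled variance: s²_p = [31×14² + 28×9²]/(59) = 141.4237
s_p = 11.8922
SE = s_p×√(1/n₁ + 1/n₂) = 11.8922×√(1/32 + 1/29) = 3.0490
t = (x̄₁ - x̄₂)/SE = (49 - 34)/3.0490 = 4.9196
df = 59, t-critical = ±2.662
Decision: reject H₀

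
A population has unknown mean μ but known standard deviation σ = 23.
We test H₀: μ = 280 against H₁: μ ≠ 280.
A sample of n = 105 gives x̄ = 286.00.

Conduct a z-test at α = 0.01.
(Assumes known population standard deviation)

Answer: z = 2.6731, reject H₀

Derivation:
Standard error: SE = σ/√n = 23/√105 = 2.2446
z-statistic: z = (x̄ - μ₀)/SE = (286.00 - 280)/2.2446 = 2.6731
Critical value: ±2.576
p-value = 0.0075
Decision: reject H₀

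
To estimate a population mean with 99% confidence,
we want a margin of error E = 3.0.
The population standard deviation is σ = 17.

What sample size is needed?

z_0.005 = 2.576
n = (z×σ/E)² = (2.576×17/3.0)²
n = 213.0821
Round up: n = 214

Answer: n = 214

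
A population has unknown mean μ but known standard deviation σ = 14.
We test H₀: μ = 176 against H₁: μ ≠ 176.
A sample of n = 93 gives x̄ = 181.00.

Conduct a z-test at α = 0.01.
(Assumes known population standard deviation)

Standard error: SE = σ/√n = 14/√93 = 1.4517
z-statistic: z = (x̄ - μ₀)/SE = (181.00 - 176)/1.4517 = 3.4442
Critical value: ±2.576
p-value = 0.0006
Decision: reject H₀

Answer: z = 3.4442, reject H₀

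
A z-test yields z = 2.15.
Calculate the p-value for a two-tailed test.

For z = 2.15:
p = 2×P(Z > |2.15|) = 2×(1 - Φ(2.15)) = 0.0316

Answer: p-value ≈ 0.0316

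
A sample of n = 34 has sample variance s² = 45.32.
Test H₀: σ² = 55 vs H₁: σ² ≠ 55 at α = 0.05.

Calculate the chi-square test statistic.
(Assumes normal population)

df = n - 1 = 33
χ² = (n-1)s²/σ₀² = 33×45.32/55 = 27.1920
Critical values: χ²_{0.975,33} = 19.047, χ²_{0.025,33} = 50.725
Rejection region: χ² < 19.047 or χ² > 50.725
Decision: fail to reject H₀

Answer: χ² = 27.1920, fail to reject H₀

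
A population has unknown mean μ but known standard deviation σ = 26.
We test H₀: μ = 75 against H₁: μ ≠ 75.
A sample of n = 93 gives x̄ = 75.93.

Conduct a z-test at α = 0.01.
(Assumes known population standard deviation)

Standard error: SE = σ/√n = 26/√93 = 2.6961
z-statistic: z = (x̄ - μ₀)/SE = (75.93 - 75)/2.6961 = 0.3449
Critical value: ±2.576
p-value = 0.7302
Decision: fail to reject H₀

Answer: z = 0.3449, fail to reject H₀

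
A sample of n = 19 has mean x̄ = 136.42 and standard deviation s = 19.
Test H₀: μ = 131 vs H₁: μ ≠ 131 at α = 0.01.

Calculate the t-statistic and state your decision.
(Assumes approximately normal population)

Answer: t = 1.2434, fail to reject H₀

Derivation:
df = n - 1 = 18
SE = s/√n = 19/√19 = 4.3589
t = (x̄ - μ₀)/SE = (136.42 - 131)/4.3589 = 1.2434
Critical value: t_{0.005,18} = ±2.878
p-value ≈ 0.2297
Decision: fail to reject H₀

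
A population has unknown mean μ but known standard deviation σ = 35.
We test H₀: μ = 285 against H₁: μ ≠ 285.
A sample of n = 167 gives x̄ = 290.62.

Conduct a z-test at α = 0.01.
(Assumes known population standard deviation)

Answer: z = 2.0750, fail to reject H₀

Derivation:
Standard error: SE = σ/√n = 35/√167 = 2.7084
z-statistic: z = (x̄ - μ₀)/SE = (290.62 - 285)/2.7084 = 2.0750
Critical value: ±2.576
p-value = 0.0380
Decision: fail to reject H₀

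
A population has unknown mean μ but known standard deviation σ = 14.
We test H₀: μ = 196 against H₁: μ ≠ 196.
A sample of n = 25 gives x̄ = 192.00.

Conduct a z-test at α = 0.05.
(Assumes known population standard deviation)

Answer: z = -1.4286, fail to reject H₀

Derivation:
Standard error: SE = σ/√n = 14/√25 = 2.8000
z-statistic: z = (x̄ - μ₀)/SE = (192.00 - 196)/2.8000 = -1.4286
Critical value: ±1.960
p-value = 0.1531
Decision: fail to reject H₀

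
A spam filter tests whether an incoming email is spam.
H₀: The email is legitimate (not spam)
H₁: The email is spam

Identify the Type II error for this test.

Type I error (α): Rejecting H₀ when H₀ is true
Type II error (β): Failing to reject H₀ when H₁ is true

Answer: Letting a spam email through to the inbox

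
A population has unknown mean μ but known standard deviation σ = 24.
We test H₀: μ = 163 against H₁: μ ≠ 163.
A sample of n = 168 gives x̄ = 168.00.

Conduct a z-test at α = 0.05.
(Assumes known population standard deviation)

Standard error: SE = σ/√n = 24/√168 = 1.8516
z-statistic: z = (x̄ - μ₀)/SE = (168.00 - 163)/1.8516 = 2.7004
Critical value: ±1.960
p-value = 0.0069
Decision: reject H₀

Answer: z = 2.7004, reject H₀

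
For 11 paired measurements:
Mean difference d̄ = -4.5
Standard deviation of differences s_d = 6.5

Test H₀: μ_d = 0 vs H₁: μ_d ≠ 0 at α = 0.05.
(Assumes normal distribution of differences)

df = n - 1 = 10
SE = s_d/√n = 6.5/√11 = 1.9598
t = d̄/SE = -4.5/1.9598 = -2.2962
Critical value: t_{0.025,10} = ±2.228
p-value ≈ 0.0445
Decision: reject H₀

Answer: t = -2.2962, reject H₀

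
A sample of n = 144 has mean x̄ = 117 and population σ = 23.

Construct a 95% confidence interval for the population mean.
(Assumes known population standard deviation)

Answer: (113.2433, 120.7567)

Derivation:
Confidence level: 95%, α = 0.05
z_0.025 = 1.960
SE = σ/√n = 23/√144 = 1.9167
Margin of error = 1.960 × 1.9167 = 3.7567
CI: x̄ ± margin = 117 ± 3.7567
CI: (113.2433, 120.7567)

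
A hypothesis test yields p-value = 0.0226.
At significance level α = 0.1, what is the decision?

Answer: reject H₀

Derivation:
Compare p-value to α:
0.0226 < 0.1
Decision: reject H₀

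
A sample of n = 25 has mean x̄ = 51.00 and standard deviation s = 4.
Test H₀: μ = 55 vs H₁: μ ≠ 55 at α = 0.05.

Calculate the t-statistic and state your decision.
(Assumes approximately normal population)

df = n - 1 = 24
SE = s/√n = 4/√25 = 0.8000
t = (x̄ - μ₀)/SE = (51.00 - 55)/0.8000 = -5.0000
Critical value: t_{0.025,24} = ±2.064
p-value < 0.0001
Decision: reject H₀

Answer: t = -5.0000, reject H₀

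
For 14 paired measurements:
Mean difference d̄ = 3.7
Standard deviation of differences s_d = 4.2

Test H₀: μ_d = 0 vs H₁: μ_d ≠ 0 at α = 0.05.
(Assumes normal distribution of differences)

df = n - 1 = 13
SE = s_d/√n = 4.2/√14 = 1.1225
t = d̄/SE = 3.7/1.1225 = 3.2962
Critical value: t_{0.025,13} = ±2.160
p-value ≈ 0.0058
Decision: reject H₀

Answer: t = 3.2962, reject H₀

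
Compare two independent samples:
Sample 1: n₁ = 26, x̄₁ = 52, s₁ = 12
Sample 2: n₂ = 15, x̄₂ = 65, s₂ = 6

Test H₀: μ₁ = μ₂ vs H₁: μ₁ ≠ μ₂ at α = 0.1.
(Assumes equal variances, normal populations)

Pooled variance: s²_p = [25×12² + 14×6²]/(39) = 105.2308
s_p = 10.2582
SE = s_p×√(1/n₁ + 1/n₂) = 10.2582×√(1/26 + 1/15) = 3.3261
t = (x̄₁ - x̄₂)/SE = (52 - 65)/3.3261 = -3.9085
df = 39, t-critical = ±1.685
Decision: reject H₀

Answer: t = -3.9085, reject H₀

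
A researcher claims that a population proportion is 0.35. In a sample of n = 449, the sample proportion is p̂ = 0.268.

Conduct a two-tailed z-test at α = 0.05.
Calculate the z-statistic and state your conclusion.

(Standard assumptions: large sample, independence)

H₀: p = 0.35, H₁: p ≠ 0.35
Standard error: SE = √(p₀(1-p₀)/n) = √(0.35×0.65/449) = 0.022510
z-statistic: z = (p̂ - p₀)/SE = (0.268 - 0.35)/0.022510 = -3.6428
Critical value: z_0.025 = ±1.960
p-value = 0.0003
Decision: reject H₀ at α = 0.05

Answer: z = -3.6428, reject H₀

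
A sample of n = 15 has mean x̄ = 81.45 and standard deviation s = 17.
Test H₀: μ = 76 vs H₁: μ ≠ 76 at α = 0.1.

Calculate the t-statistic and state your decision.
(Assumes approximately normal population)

df = n - 1 = 14
SE = s/√n = 17/√15 = 4.3894
t = (x̄ - μ₀)/SE = (81.45 - 76)/4.3894 = 1.2416
Critical value: t_{0.05,14} = ±1.761
p-value ≈ 0.2348
Decision: fail to reject H₀

Answer: t = 1.2416, fail to reject H₀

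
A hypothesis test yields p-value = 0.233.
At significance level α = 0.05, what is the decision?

Answer: fail to reject H₀

Derivation:
Compare p-value to α:
0.233 ≥ 0.05
Decision: fail to reject H₀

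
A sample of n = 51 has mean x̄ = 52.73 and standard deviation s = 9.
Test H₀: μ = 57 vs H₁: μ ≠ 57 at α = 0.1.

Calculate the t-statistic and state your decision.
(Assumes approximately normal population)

df = n - 1 = 50
SE = s/√n = 9/√51 = 1.2603
t = (x̄ - μ₀)/SE = (52.73 - 57)/1.2603 = -3.3881
Critical value: t_{0.05,50} = ±1.676
p-value ≈ 0.0014
Decision: reject H₀

Answer: t = -3.3881, reject H₀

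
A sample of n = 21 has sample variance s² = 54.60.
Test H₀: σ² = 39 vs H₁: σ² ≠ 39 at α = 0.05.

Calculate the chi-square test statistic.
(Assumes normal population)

df = n - 1 = 20
χ² = (n-1)s²/σ₀² = 20×54.60/39 = 28.0000
Critical values: χ²_{0.975,20} = 9.591, χ²_{0.025,20} = 34.170
Rejection region: χ² < 9.591 or χ² > 34.170
Decision: fail to reject H₀

Answer: χ² = 28.0000, fail to reject H₀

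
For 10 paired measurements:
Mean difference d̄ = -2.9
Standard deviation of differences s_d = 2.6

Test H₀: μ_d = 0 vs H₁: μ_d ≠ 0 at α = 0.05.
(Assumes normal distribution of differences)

Answer: t = -3.5271, reject H₀

Derivation:
df = n - 1 = 9
SE = s_d/√n = 2.6/√10 = 0.8222
t = d̄/SE = -2.9/0.8222 = -3.5271
Critical value: t_{0.025,9} = ±2.262
p-value ≈ 0.0064
Decision: reject H₀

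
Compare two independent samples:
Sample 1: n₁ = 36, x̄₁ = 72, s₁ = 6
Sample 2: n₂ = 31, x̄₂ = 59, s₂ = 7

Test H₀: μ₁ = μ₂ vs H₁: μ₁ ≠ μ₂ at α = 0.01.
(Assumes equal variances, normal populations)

Pooled variance: s²_p = [35×6² + 30×7²]/(65) = 42.0000
s_p = 6.4807
SE = s_p×√(1/n₁ + 1/n₂) = 6.4807×√(1/36 + 1/31) = 1.5879
t = (x̄₁ - x̄₂)/SE = (72 - 59)/1.5879 = 8.1869
df = 65, t-critical = ±2.654
Decision: reject H₀

Answer: t = 8.1869, reject H₀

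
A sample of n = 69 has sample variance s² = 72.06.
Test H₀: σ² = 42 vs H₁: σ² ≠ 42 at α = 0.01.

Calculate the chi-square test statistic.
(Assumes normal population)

df = n - 1 = 68
χ² = (n-1)s²/σ₀² = 68×72.06/42 = 116.6686
Critical values: χ²_{0.995,68} = 41.713, χ²_{0.005,68} = 101.776
Rejection region: χ² < 41.713 or χ² > 101.776
Decision: reject H₀

Answer: χ² = 116.6686, reject H₀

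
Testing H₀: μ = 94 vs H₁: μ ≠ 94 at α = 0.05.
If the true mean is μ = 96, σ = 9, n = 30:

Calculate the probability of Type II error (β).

Answer: β ≈ 0.7705

Derivation:
SE = σ/√n = 9/√30 = 1.6432
Critical values: μ₀ ± z_0.025×SE = 94 ± 1.960×1.6432
Acceptance region: (90.7793, 97.2207)
Under H₁ (μ = 96): z_high = (97.2207 - 96)/1.6432 = 0.7429, z_low = (90.7793 - 96)/1.6432 = -3.1772
β = P(not reject | H₁) = Φ(0.7429) - Φ(-3.1772) ≈ 0.7705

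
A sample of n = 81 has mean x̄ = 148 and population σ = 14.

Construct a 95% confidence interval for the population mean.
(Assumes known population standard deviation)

Confidence level: 95%, α = 0.05
z_0.025 = 1.960
SE = σ/√n = 14/√81 = 1.5556
Margin of error = 1.960 × 1.5556 = 3.0490
CI: x̄ ± margin = 148 ± 3.0490
CI: (144.9510, 151.0490)

Answer: (144.9510, 151.0490)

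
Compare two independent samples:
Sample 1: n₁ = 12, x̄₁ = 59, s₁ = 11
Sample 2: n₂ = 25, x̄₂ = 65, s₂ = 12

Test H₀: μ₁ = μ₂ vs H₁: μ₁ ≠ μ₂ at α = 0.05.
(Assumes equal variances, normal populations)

Answer: t = -1.4609, fail to reject H₀

Derivation:
Pooled variance: s²_p = [11×11² + 24×12²]/(35) = 136.7714
s_p = 11.6949
SE = s_p×√(1/n₁ + 1/n₂) = 11.6949×√(1/12 + 1/25) = 4.1071
t = (x̄₁ - x̄₂)/SE = (59 - 65)/4.1071 = -1.4609
df = 35, t-critical = ±2.030
Decision: fail to reject H₀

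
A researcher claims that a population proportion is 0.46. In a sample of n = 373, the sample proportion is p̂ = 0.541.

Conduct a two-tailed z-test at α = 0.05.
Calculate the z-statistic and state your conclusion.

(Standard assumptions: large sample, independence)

Answer: z = 3.1388, reject H₀

Derivation:
H₀: p = 0.46, H₁: p ≠ 0.46
Standard error: SE = √(p₀(1-p₀)/n) = √(0.46×0.54/373) = 0.025806
z-statistic: z = (p̂ - p₀)/SE = (0.541 - 0.46)/0.025806 = 3.1388
Critical value: z_0.025 = ±1.960
p-value = 0.0017
Decision: reject H₀ at α = 0.05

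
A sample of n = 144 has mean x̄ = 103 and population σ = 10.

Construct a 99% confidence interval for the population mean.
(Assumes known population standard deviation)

Answer: (100.8534, 105.1466)

Derivation:
Confidence level: 99%, α = 0.01
z_0.005 = 2.576
SE = σ/√n = 10/√144 = 0.8333
Margin of error = 2.576 × 0.8333 = 2.1466
CI: x̄ ± margin = 103 ± 2.1466
CI: (100.8534, 105.1466)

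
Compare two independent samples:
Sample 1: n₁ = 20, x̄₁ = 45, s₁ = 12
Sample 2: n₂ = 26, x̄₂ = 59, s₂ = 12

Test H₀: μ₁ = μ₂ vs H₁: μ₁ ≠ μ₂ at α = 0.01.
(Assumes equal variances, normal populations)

Answer: t = -3.9226, reject H₀

Derivation:
Pooled variance: s²_p = [19×12² + 25×12²]/(44) = 144.0000
s_p = 12.0000
SE = s_p×√(1/n₁ + 1/n₂) = 12.0000×√(1/20 + 1/26) = 3.5691
t = (x̄₁ - x̄₂)/SE = (45 - 59)/3.5691 = -3.9226
df = 44, t-critical = ±2.692
Decision: reject H₀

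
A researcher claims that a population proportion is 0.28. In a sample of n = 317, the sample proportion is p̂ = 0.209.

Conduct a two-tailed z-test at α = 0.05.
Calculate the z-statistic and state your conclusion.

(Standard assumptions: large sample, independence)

Answer: z = -2.8154, reject H₀

Derivation:
H₀: p = 0.28, H₁: p ≠ 0.28
Standard error: SE = √(p₀(1-p₀)/n) = √(0.28×0.72/317) = 0.025218
z-statistic: z = (p̂ - p₀)/SE = (0.209 - 0.28)/0.025218 = -2.8154
Critical value: z_0.025 = ±1.960
p-value = 0.0049
Decision: reject H₀ at α = 0.05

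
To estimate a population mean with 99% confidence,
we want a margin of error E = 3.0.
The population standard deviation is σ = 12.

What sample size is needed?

Answer: n = 107

Derivation:
z_0.005 = 2.576
n = (z×σ/E)² = (2.576×12/3.0)²
n = 106.1724
Round up: n = 107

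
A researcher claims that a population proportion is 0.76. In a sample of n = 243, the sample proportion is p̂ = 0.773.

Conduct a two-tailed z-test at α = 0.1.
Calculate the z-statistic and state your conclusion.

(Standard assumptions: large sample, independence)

H₀: p = 0.76, H₁: p ≠ 0.76
Standard error: SE = √(p₀(1-p₀)/n) = √(0.76×0.24/243) = 0.027397
z-statistic: z = (p̂ - p₀)/SE = (0.773 - 0.76)/0.027397 = 0.4745
Critical value: z_0.05 = ±1.645
p-value = 0.6351
Decision: fail to reject H₀ at α = 0.1

Answer: z = 0.4745, fail to reject H₀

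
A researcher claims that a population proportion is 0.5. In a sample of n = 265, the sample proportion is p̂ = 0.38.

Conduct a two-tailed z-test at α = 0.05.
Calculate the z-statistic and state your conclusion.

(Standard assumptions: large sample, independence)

Answer: z = -3.9069, reject H₀

Derivation:
H₀: p = 0.5, H₁: p ≠ 0.5
Standard error: SE = √(p₀(1-p₀)/n) = √(0.5×0.5/265) = 0.030715
z-statistic: z = (p̂ - p₀)/SE = (0.38 - 0.5)/0.030715 = -3.9069
Critical value: z_0.025 = ±1.960
p-value = 0.0001
Decision: reject H₀ at α = 0.05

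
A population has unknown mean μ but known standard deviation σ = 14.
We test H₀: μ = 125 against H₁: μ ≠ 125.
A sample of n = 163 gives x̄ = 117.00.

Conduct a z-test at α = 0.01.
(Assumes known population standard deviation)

Standard error: SE = σ/√n = 14/√163 = 1.0966
z-statistic: z = (x̄ - μ₀)/SE = (117.00 - 125)/1.0966 = -7.2953
Critical value: ±2.576
p-value < 0.0001
Decision: reject H₀

Answer: z = -7.2953, reject H₀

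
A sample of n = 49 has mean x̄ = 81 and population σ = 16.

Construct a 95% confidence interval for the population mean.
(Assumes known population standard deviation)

Confidence level: 95%, α = 0.05
z_0.025 = 1.960
SE = σ/√n = 16/√49 = 2.2857
Margin of error = 1.960 × 2.2857 = 4.4800
CI: x̄ ± margin = 81 ± 4.4800
CI: (76.5200, 85.4800)

Answer: (76.5200, 85.4800)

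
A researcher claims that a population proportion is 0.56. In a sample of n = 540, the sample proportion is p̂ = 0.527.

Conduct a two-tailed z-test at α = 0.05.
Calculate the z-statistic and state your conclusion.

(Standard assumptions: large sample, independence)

H₀: p = 0.56, H₁: p ≠ 0.56
Standard error: SE = √(p₀(1-p₀)/n) = √(0.56×0.44/540) = 0.021361
z-statistic: z = (p̂ - p₀)/SE = (0.527 - 0.56)/0.021361 = -1.5449
Critical value: z_0.025 = ±1.960
p-value = 0.1224
Decision: fail to reject H₀ at α = 0.05

Answer: z = -1.5449, fail to reject H₀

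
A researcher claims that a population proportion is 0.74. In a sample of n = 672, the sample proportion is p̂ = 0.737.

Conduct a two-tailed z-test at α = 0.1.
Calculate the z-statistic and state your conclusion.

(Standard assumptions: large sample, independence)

Answer: z = -0.1773, fail to reject H₀

Derivation:
H₀: p = 0.74, H₁: p ≠ 0.74
Standard error: SE = √(p₀(1-p₀)/n) = √(0.74×0.26/672) = 0.016921
z-statistic: z = (p̂ - p₀)/SE = (0.737 - 0.74)/0.016921 = -0.1773
Critical value: z_0.05 = ±1.645
p-value = 0.8593
Decision: fail to reject H₀ at α = 0.1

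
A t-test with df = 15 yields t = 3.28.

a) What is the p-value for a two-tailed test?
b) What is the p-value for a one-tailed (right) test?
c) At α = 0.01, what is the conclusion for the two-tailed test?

Answer: a) 0.0051, b) 0.0025, c) reject H₀

Derivation:
Using t-distribution with df = 15:
a) Two-tailed: p = 2×P(T > 3.28) = 0.0051
b) One-tailed: p = P(T > 3.28) = 0.0025
c) 0.0051 < 0.01, reject H₀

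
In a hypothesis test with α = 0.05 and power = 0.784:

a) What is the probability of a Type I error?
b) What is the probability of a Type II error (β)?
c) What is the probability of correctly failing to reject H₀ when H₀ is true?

Answer: a) 0.05, b) 0.216, c) 0.95

Derivation:
a) Type I error probability = α = 0.05
b) Power = P(reject H₀ | H₁ true) = 1 - β = 0.784, so Type II error probability = β = 1 - Power = 0.216
c) P(fail to reject H₀ | H₀ true) = 1 - α = 0.95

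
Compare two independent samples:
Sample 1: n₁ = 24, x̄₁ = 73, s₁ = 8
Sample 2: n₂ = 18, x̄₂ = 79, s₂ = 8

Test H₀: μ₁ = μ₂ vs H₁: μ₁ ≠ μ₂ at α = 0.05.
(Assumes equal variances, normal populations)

Pooled variance: s²_p = [23×8² + 17×8²]/(40) = 64.0000
s_p = 8.0000
SE = s_p×√(1/n₁ + 1/n₂) = 8.0000×√(1/24 + 1/18) = 2.4944
t = (x̄₁ - x̄₂)/SE = (73 - 79)/2.4944 = -2.4054
df = 40, t-critical = ±2.021
Decision: reject H₀

Answer: t = -2.4054, reject H₀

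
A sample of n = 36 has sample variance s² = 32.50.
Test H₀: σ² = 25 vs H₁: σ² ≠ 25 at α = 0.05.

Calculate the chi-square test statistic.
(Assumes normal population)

df = n - 1 = 35
χ² = (n-1)s²/σ₀² = 35×32.50/25 = 45.5000
Critical values: χ²_{0.975,35} = 20.569, χ²_{0.025,35} = 53.203
Rejection region: χ² < 20.569 or χ² > 53.203
Decision: fail to reject H₀

Answer: χ² = 45.5000, fail to reject H₀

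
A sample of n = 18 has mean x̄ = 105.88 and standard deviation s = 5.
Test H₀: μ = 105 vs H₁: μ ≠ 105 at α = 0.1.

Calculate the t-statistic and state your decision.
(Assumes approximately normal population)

df = n - 1 = 17
SE = s/√n = 5/√18 = 1.1785
t = (x̄ - μ₀)/SE = (105.88 - 105)/1.1785 = 0.7467
Critical value: t_{0.05,17} = ±1.740
p-value ≈ 0.4654
Decision: fail to reject H₀

Answer: t = 0.7467, fail to reject H₀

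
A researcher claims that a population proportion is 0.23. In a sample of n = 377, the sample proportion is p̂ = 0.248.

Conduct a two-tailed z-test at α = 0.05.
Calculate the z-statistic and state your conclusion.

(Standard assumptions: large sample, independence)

Answer: z = 0.8305, fail to reject H₀

Derivation:
H₀: p = 0.23, H₁: p ≠ 0.23
Standard error: SE = √(p₀(1-p₀)/n) = √(0.23×0.77/377) = 0.021674
z-statistic: z = (p̂ - p₀)/SE = (0.248 - 0.23)/0.021674 = 0.8305
Critical value: z_0.025 = ±1.960
p-value = 0.4063
Decision: fail to reject H₀ at α = 0.05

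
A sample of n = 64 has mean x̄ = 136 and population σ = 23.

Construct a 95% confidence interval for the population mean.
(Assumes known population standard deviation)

Answer: (130.3650, 141.6350)

Derivation:
Confidence level: 95%, α = 0.05
z_0.025 = 1.960
SE = σ/√n = 23/√64 = 2.8750
Margin of error = 1.960 × 2.8750 = 5.6350
CI: x̄ ± margin = 136 ± 5.6350
CI: (130.3650, 141.6350)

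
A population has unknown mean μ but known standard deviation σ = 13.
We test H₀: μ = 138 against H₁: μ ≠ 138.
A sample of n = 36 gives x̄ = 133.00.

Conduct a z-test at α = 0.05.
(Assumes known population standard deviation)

Standard error: SE = σ/√n = 13/√36 = 2.1667
z-statistic: z = (x̄ - μ₀)/SE = (133.00 - 138)/2.1667 = -2.3077
Critical value: ±1.960
p-value = 0.0210
Decision: reject H₀

Answer: z = -2.3077, reject H₀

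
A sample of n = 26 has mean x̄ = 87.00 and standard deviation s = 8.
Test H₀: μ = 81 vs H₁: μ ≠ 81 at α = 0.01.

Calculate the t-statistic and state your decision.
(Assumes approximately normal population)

Answer: t = 3.8243, reject H₀

Derivation:
df = n - 1 = 25
SE = s/√n = 8/√26 = 1.5689
t = (x̄ - μ₀)/SE = (87.00 - 81)/1.5689 = 3.8243
Critical value: t_{0.005,25} = ±2.787
p-value ≈ 0.0008
Decision: reject H₀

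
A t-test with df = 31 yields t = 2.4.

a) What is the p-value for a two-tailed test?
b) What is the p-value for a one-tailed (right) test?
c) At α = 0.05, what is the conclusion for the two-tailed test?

Answer: a) 0.0226, b) 0.0113, c) reject H₀

Derivation:
Using t-distribution with df = 31:
a) Two-tailed: p = 2×P(T > 2.4) = 0.0226
b) One-tailed: p = P(T > 2.4) = 0.0113
c) 0.0226 < 0.05, reject H₀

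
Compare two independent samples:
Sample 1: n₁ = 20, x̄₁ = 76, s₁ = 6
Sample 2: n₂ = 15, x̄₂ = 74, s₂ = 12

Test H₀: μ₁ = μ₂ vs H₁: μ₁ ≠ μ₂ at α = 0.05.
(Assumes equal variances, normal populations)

Pooled variance: s²_p = [19×6² + 14×12²]/(33) = 81.8182
s_p = 9.0453
SE = s_p×√(1/n₁ + 1/n₂) = 9.0453×√(1/20 + 1/15) = 3.0896
t = (x̄₁ - x̄₂)/SE = (76 - 74)/3.0896 = 0.6473
df = 33, t-critical = ±2.035
Decision: fail to reject H₀

Answer: t = 0.6473, fail to reject H₀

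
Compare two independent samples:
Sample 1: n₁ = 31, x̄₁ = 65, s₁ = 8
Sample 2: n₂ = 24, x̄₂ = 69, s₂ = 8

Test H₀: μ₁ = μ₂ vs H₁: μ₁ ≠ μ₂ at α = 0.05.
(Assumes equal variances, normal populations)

Answer: t = -1.8390, fail to reject H₀

Derivation:
Pooled variance: s²_p = [30×8² + 23×8²]/(53) = 64.0000
s_p = 8.0000
SE = s_p×√(1/n₁ + 1/n₂) = 8.0000×√(1/31 + 1/24) = 2.1751
t = (x̄₁ - x̄₂)/SE = (65 - 69)/2.1751 = -1.8390
df = 53, t-critical = ±2.006
Decision: fail to reject H₀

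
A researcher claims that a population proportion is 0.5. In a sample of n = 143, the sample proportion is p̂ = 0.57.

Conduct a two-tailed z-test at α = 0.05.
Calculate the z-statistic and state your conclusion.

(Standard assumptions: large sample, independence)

H₀: p = 0.5, H₁: p ≠ 0.5
Standard error: SE = √(p₀(1-p₀)/n) = √(0.5×0.5/143) = 0.041812
z-statistic: z = (p̂ - p₀)/SE = (0.57 - 0.5)/0.041812 = 1.6742
Critical value: z_0.025 = ±1.960
p-value = 0.0941
Decision: fail to reject H₀ at α = 0.05

Answer: z = 1.6742, fail to reject H₀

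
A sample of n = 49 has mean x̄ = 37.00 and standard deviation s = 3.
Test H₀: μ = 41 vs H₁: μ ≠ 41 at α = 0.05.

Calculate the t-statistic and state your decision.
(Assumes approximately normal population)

Answer: t = -9.3327, reject H₀

Derivation:
df = n - 1 = 48
SE = s/√n = 3/√49 = 0.4286
t = (x̄ - μ₀)/SE = (37.00 - 41)/0.4286 = -9.3327
Critical value: t_{0.025,48} = ±2.011
p-value < 0.0001
Decision: reject H₀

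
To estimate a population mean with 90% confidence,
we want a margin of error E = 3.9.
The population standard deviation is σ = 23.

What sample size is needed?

z_0.05 = 1.645
n = (z×σ/E)² = (1.645×23/3.9)²
n = 94.1149
Round up: n = 95

Answer: n = 95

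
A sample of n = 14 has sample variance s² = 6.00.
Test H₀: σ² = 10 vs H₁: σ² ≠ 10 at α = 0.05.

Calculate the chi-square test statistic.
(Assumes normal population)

df = n - 1 = 13
χ² = (n-1)s²/σ₀² = 13×6.00/10 = 7.8000
Critical values: χ²_{0.975,13} = 5.009, χ²_{0.025,13} = 24.736
Rejection region: χ² < 5.009 or χ² > 24.736
Decision: fail to reject H₀

Answer: χ² = 7.8000, fail to reject H₀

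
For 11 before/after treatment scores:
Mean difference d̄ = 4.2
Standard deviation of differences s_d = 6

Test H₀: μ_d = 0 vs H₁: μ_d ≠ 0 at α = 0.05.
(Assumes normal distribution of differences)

Answer: t = 2.3216, reject H₀

Derivation:
df = n - 1 = 10
SE = s_d/√n = 6/√11 = 1.8091
t = d̄/SE = 4.2/1.8091 = 2.3216
Critical value: t_{0.025,10} = ±2.228
p-value ≈ 0.0427
Decision: reject H₀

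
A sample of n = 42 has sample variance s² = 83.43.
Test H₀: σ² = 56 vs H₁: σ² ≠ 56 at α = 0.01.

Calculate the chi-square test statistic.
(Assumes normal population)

Answer: χ² = 61.0827, fail to reject H₀

Derivation:
df = n - 1 = 41
χ² = (n-1)s²/σ₀² = 41×83.43/56 = 61.0827
Critical values: χ²_{0.995,41} = 21.421, χ²_{0.005,41} = 68.053
Rejection region: χ² < 21.421 or χ² > 68.053
Decision: fail to reject H₀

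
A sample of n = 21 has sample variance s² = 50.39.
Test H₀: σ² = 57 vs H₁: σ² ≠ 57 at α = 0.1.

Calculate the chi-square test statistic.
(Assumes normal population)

Answer: χ² = 17.6807, fail to reject H₀

Derivation:
df = n - 1 = 20
χ² = (n-1)s²/σ₀² = 20×50.39/57 = 17.6807
Critical values: χ²_{0.95,20} = 10.851, χ²_{0.05,20} = 31.410
Rejection region: χ² < 10.851 or χ² > 31.410
Decision: fail to reject H₀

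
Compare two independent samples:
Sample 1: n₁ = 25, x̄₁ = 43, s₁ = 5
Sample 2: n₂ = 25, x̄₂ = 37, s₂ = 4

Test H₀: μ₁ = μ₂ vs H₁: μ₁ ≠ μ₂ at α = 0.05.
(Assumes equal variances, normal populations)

Answer: t = 4.6853, reject H₀

Derivation:
Pooled variance: s²_p = [24×5² + 24×4²]/(48) = 20.5000
s_p = 4.5277
SE = s_p×√(1/n₁ + 1/n₂) = 4.5277×√(1/25 + 1/25) = 1.2806
t = (x̄₁ - x̄₂)/SE = (43 - 37)/1.2806 = 4.6853
df = 48, t-critical = ±2.011
Decision: reject H₀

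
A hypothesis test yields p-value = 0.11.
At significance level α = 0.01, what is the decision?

Answer: fail to reject H₀

Derivation:
Compare p-value to α:
0.11 ≥ 0.01
Decision: fail to reject H₀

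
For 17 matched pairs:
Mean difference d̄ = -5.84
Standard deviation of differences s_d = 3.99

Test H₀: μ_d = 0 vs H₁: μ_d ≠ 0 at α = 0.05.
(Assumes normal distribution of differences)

Answer: t = -6.0349, reject H₀

Derivation:
df = n - 1 = 16
SE = s_d/√n = 3.99/√17 = 0.9677
t = d̄/SE = -5.84/0.9677 = -6.0349
Critical value: t_{0.025,16} = ±2.120
p-value < 0.0001
Decision: reject H₀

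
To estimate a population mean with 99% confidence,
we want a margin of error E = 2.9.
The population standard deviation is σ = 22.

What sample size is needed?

z_0.005 = 2.576
n = (z×σ/E)² = (2.576×22/2.9)²
n = 381.8925
Round up: n = 382

Answer: n = 382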